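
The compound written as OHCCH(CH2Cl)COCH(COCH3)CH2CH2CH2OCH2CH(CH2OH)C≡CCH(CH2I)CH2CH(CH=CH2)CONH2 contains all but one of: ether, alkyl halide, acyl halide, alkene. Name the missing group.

alkene: present (CH(CH=CH2) — pendant –CH=CH2: C=C double bond → alkene).
alkyl halide: present (CH(CH2Cl) — pendant –CH2X: halogen on sp³ carbon → alkyl halide).
ether: present (CH2OCH2 — C–O–C with sp³ carbons on both sides and no adjacent C=O → ether).
acyl halide: no segment matches this pattern.

acyl halide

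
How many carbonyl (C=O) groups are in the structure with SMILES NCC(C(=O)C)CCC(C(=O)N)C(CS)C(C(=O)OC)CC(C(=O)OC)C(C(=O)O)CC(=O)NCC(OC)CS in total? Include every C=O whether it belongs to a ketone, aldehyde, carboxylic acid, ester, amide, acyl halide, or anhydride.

6

CH(COCH3): ketone, 1 C=O (running total 1).
CH(CONH2): amide, 1 C=O (running total 2).
CH(COOCH3): ester, 1 C=O (running total 3).
CH(COOCH3): ester, 1 C=O (running total 4).
CH(COOH): carboxylic acid, 1 C=O (running total 5).
CH2CONHCH2: amide, 1 C=O (running total 6).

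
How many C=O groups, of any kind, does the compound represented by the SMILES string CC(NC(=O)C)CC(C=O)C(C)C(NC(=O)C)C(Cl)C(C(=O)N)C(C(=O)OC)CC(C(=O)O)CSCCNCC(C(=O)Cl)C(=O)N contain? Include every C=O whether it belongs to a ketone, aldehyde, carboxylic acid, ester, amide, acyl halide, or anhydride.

8

CH(NHCOCH3): amide, 1 C=O (running total 1).
CH(CHO): aldehyde, 1 C=O (running total 2).
CH(NHCOCH3): amide, 1 C=O (running total 3).
CH(CONH2): amide, 1 C=O (running total 4).
CH(COOCH3): ester, 1 C=O (running total 5).
CH(COOH): carboxylic acid, 1 C=O (running total 6).
CH(COCl): acyl halide, 1 C=O (running total 7).
CONH2: amide, 1 C=O (running total 8).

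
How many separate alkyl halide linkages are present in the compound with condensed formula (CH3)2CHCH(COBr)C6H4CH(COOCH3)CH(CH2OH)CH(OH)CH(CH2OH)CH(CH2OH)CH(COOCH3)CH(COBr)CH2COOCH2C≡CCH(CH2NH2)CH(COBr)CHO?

Taking each segment in turn:
  CH(COBr): pendant –C(=O)X: carbonyl C bonded to C and halogen → acyl halide.
  C6H4: para-disubstituted benzene ring → arene.
  CH(COOCH3): pendant –COOCH3: carbonyl C bonded to C and –OCH3 → ester.
  CH(CH2OH): pendant –CH2OH on an sp³ backbone C → alcohol.
  CH(OH): –OH on an sp³ carbon → alcohol (secondary).
  CH(CH2OH): pendant –CH2OH on an sp³ backbone C → alcohol.
  CH(CH2OH): pendant –CH2OH on an sp³ backbone C → alcohol.
  CH(COOCH3): pendant –COOCH3: carbonyl C bonded to C and –OCH3 → ester.
  CH(COBr): pendant –C(=O)X: carbonyl C bonded to C and halogen → acyl halide.
  CH2COOCH2: –C(=O)–O–C with C on the carbonyl side → ester.
  C≡C: C≡C triple bond → alkyne.
  CH(CH2NH2): pendant –CH2NH2: N on sp³ C, no adjacent C=O → amine.
  CH(COBr): pendant –C(=O)X: carbonyl C bonded to C and halogen → acyl halide.
  CHO: terminal –CHO: carbonyl C bonded to H and C → aldehyde.
No segment is a alkyl halide: CH(COBr) is acyl halide, not alkyl halide; CH(COBr) is acyl halide, not alkyl halide; CH(COBr) is acyl halide, not alkyl halide. → 0.

0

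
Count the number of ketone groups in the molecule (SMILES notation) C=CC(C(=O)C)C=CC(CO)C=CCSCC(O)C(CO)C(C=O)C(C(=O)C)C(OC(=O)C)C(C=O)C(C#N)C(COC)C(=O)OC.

Working along the chain:
  CH2=CH: C=C double bond → alkene.
  CH(COCH3): pendant –COCH3: carbonyl C bonded to two carbons → ketone.
  CH=CH: C=C double bond → alkene.
  CH(CH2OH): pendant –CH2OH on an sp³ backbone C → alcohol.
  CH=CH: C=C double bond → alkene.
  CH2SCH2: C–S–C linkage → sulfide (thioether).
  CH(OH): –OH on an sp³ carbon → alcohol (secondary).
  CH(CH2OH): pendant –CH2OH on an sp³ backbone C → alcohol.
  CH(CHO): pendant –CHO: carbonyl C bonded to C and H → aldehyde.
  CH(COCH3): pendant –COCH3: carbonyl C bonded to two carbons → ketone.
  CH(OCOCH3): pendant –OC(=O)CH3: an acyloxy group → ester.
  CH(CHO): pendant –CHO: carbonyl C bonded to C and H → aldehyde.
  CH(CN): pendant –C≡N: nitrile.
  CH(CH2OCH3): pendant –CH2OCH3: C–O–C linkage → ether.
  COOCH3: –C(=O)OCH3: carbonyl C bonded to C and to –OCH3 → ester (not ketone + ether).
Ketone appears at: CH(COCH3), CH(COCH3) → 2.

2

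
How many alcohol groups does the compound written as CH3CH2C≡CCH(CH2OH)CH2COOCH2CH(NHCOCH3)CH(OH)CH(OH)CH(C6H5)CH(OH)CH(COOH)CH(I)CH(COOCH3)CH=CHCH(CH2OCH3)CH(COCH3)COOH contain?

4

Reading the structure from left to right:
  C≡C: C≡C triple bond → alkyne.
  CH(CH2OH): pendant –CH2OH on an sp³ backbone C → alcohol.
  CH2COOCH2: –C(=O)–O–C with C on the carbonyl side → ester.
  CH(NHCOCH3): pendant –NHC(=O)CH3: N bonded to a carbonyl → amide (not amine).
  CH(OH): –OH on an sp³ carbon → alcohol (secondary).
  CH(OH): –OH on an sp³ carbon → alcohol (secondary).
  CH(C6H5): pendant –C6H5: benzene ring → arene.
  CH(OH): –OH on an sp³ carbon → alcohol (secondary).
  CH(COOH): pendant –COOH: carbonyl C bonded to C and –OH → carboxylic acid.
  CH(I): halogen on an sp³ carbon → alkyl halide.
  CH(COOCH3): pendant –COOCH3: carbonyl C bonded to C and –OCH3 → ester.
  CH=CH: C=C double bond → alkene.
  CH(CH2OCH3): pendant –CH2OCH3: C–O–C linkage → ether.
  CH(COCH3): pendant –COCH3: carbonyl C bonded to two carbons → ketone.
  COOH: –COOH: carbonyl C bonded to –OH and C → carboxylic acid (the –OH is not a separate alcohol).
Alcohol appears at: CH(CH2OH), CH(OH), CH(OH), CH(OH) → 4.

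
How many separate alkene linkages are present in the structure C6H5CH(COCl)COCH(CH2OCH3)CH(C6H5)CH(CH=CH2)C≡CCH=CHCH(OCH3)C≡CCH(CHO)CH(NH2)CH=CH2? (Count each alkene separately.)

3

C6H5– phenyl ring → arene.
pendant –C(=O)X: carbonyl C bonded to C and halogen → acyl halide.
–C(=O)– with carbon on both sides → ketone.
pendant –CH2OCH3: C–O–C linkage → ether.
pendant –C6H5: benzene ring → arene.
pendant –CH=CH2: C=C double bond → alkene.
C≡C triple bond → alkyne.
C=C double bond → alkene.
pendant –OCH3: C–O–C with sp³ C, no adjacent C=O → ether.
C≡C triple bond → alkyne.
pendant –CHO: carbonyl C bonded to C and H → aldehyde.
–NH2 on an sp³ carbon with no adjacent C=O → amine.
C=C double bond → alkene.
Alkene appears at: CH(CH=CH2), CH=CH, CH=CH2 → 3.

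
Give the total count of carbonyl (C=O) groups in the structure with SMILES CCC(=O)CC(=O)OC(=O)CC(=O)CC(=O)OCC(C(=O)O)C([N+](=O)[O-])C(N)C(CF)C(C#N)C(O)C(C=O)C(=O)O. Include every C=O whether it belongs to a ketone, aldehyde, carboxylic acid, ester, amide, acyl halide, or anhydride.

CO: ketone, 1 C=O (running total 1).
CH2CO-O-COCH2: anhydride, 2 C=O (running total 3).
CO: ketone, 1 C=O (running total 4).
CH2COOCH2: ester, 1 C=O (running total 5).
CH(COOH): carboxylic acid, 1 C=O (running total 6).
CH(CHO): aldehyde, 1 C=O (running total 7).
COOH: carboxylic acid, 1 C=O (running total 8).

8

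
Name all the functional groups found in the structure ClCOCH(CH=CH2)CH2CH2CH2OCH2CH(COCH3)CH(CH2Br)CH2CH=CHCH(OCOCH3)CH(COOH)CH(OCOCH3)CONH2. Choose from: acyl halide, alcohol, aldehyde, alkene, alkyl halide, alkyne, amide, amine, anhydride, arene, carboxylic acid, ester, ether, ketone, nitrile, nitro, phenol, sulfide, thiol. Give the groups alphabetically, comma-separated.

acyl halide, alkene, alkyl halide, amide, carboxylic acid, ester, ether, ketone

Reading the structure from left to right:
  ClCO: –C(=O)Cl: carbonyl C bonded to C and to a halogen → acyl halide (not alkyl halide).
  CH(CH=CH2): pendant –CH=CH2: C=C double bond → alkene.
  CH2OCH2: C–O–C with sp³ carbons on both sides and no adjacent C=O → ether.
  CH(COCH3): pendant –COCH3: carbonyl C bonded to two carbons → ketone.
  CH(CH2Br): pendant –CH2X: halogen on sp³ carbon → alkyl halide.
  CH=CH: C=C double bond → alkene.
  CH(OCOCH3): pendant –OC(=O)CH3: an acyloxy group → ester.
  CH(COOH): pendant –COOH: carbonyl C bonded to C and –OH → carboxylic acid.
  CH(OCOCH3): pendant –OC(=O)CH3: an acyloxy group → ester.
  CONH2: –C(=O)NH2: carbonyl C bonded to C and to N → amide (the N is not a separate amine).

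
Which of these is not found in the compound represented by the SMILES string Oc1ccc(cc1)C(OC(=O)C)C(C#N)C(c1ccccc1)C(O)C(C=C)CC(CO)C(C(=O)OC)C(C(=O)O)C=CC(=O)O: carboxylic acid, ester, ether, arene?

ester: present (CH(OCOCH3) — pendant –OC(=O)CH3: an acyloxy group → ester).
carboxylic acid: present (CH(COOH) — pendant –COOH: carbonyl C bonded to C and –OH → carboxylic acid).
arene: present (HOC6H4 — –OH attached directly to an aromatic ring → phenol (not alcohol); the ring itself is an arene).
ether: absent. In each of CH(OCOCH3) and CH(COOCH3), the C–O–C oxygen is adjacent to a C=O, so it belongs to an ester, not an ether.

ether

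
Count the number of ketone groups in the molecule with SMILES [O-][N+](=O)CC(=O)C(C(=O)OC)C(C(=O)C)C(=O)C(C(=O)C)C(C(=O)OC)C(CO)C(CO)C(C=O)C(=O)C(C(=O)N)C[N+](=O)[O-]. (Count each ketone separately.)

–NO2 on carbon → nitro group.
–C(=O)– with carbon on both sides → ketone.
pendant –COOCH3: carbonyl C bonded to C and –OCH3 → ester.
pendant –COCH3: carbonyl C bonded to two carbons → ketone.
–C(=O)– with carbon on both sides → ketone.
pendant –COCH3: carbonyl C bonded to two carbons → ketone.
pendant –COOCH3: carbonyl C bonded to C and –OCH3 → ester.
pendant –CH2OH on an sp³ backbone C → alcohol.
pendant –CH2OH on an sp³ backbone C → alcohol.
pendant –CHO: carbonyl C bonded to C and H → aldehyde.
–C(=O)– with carbon on both sides → ketone.
pendant –CONH2: carbonyl C bonded to C and N → amide.
–NO2 on carbon → nitro group.
Ketone appears at: CO, CH(COCH3), CO, CH(COCH3), CO → 5.

5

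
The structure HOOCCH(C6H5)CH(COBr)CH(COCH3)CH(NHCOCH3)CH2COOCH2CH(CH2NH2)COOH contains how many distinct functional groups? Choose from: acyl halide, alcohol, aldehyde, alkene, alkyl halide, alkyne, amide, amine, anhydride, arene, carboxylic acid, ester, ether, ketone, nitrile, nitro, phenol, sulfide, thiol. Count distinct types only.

Working along the chain:
  HOOC: –COOH: carbonyl C bonded to –OH and C → carboxylic acid (the –OH is not a separate alcohol).
  CH(C6H5): pendant –C6H5: benzene ring → arene.
  CH(COBr): pendant –C(=O)X: carbonyl C bonded to C and halogen → acyl halide.
  CH(COCH3): pendant –COCH3: carbonyl C bonded to two carbons → ketone.
  CH(NHCOCH3): pendant –NHC(=O)CH3: N bonded to a carbonyl → amide (not amine).
  CH2COOCH2: –C(=O)–O–C with C on the carbonyl side → ester.
  CH(CH2NH2): pendant –CH2NH2: N on sp³ C, no adjacent C=O → amine.
  COOH: –COOH: carbonyl C bonded to –OH and C → carboxylic acid (the –OH is not a separate alcohol).
Distinct types present: acyl halide, amide, amine, arene, carboxylic acid, ester, ketone.

7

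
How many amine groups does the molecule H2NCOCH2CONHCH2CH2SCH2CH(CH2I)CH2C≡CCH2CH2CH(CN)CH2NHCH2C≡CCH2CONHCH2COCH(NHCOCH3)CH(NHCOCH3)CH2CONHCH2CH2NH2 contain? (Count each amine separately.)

2

Taking each segment in turn:
  H2NCO: –C(=O)NH2: carbonyl C bonded to C and to N → amide (the N is not a separate amine).
  CH2CONHCH2: –C(=O)–N– linkage → amide (the N is not an amine).
  CH2SCH2: C–S–C linkage → sulfide (thioether).
  CH(CH2I): pendant –CH2X: halogen on sp³ carbon → alkyl halide.
  C≡C: C≡C triple bond → alkyne.
  CH(CN): pendant –C≡N: nitrile.
  CH2NHCH2: C–N–C with sp³ carbons and no adjacent C=O → amine (secondary).
  C≡C: C≡C triple bond → alkyne.
  CH2CONHCH2: –C(=O)–N– linkage → amide (the N is not an amine).
  CO: –C(=O)– with carbon on both sides → ketone.
  CH(NHCOCH3): pendant –NHC(=O)CH3: N bonded to a carbonyl → amide (not amine).
  CH(NHCOCH3): pendant –NHC(=O)CH3: N bonded to a carbonyl → amide (not amine).
  CH2CONHCH2: –C(=O)–N– linkage → amide (the N is not an amine).
  CH2NH2: –NH2 on an sp³ carbon with no adjacent C=O → amine.
Amine appears at: CH2NHCH2, CH2NH2 → 2.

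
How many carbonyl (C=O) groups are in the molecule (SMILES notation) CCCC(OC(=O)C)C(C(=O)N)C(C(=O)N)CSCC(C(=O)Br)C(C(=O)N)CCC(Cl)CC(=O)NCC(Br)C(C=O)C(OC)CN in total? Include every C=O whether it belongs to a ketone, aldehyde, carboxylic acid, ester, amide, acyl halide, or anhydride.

CH(OCOCH3): ester, 1 C=O (running total 1).
CH(CONH2): amide, 1 C=O (running total 2).
CH(CONH2): amide, 1 C=O (running total 3).
CH(COBr): acyl halide, 1 C=O (running total 4).
CH(CONH2): amide, 1 C=O (running total 5).
CH2CONHCH2: amide, 1 C=O (running total 6).
CH(CHO): aldehyde, 1 C=O (running total 7).

7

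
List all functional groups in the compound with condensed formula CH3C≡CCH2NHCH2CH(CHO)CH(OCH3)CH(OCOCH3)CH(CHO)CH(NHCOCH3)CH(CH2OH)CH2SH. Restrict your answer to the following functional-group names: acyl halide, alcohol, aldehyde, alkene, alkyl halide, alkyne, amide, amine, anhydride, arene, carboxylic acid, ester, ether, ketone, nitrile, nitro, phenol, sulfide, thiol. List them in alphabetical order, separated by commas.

Working along the chain:
  C≡C: C≡C triple bond → alkyne.
  CH2NHCH2: C–N–C with sp³ carbons and no adjacent C=O → amine (secondary).
  CH(CHO): pendant –CHO: carbonyl C bonded to C and H → aldehyde.
  CH(OCH3): pendant –OCH3: C–O–C with sp³ C, no adjacent C=O → ether.
  CH(OCOCH3): pendant –OC(=O)CH3: an acyloxy group → ester.
  CH(CHO): pendant –CHO: carbonyl C bonded to C and H → aldehyde.
  CH(NHCOCH3): pendant –NHC(=O)CH3: N bonded to a carbonyl → amide (not amine).
  CH(CH2OH): pendant –CH2OH on an sp³ backbone C → alcohol.
  CH2SH: –SH on an sp³ carbon → thiol.

alcohol, aldehyde, alkyne, amide, amine, ester, ether, thiol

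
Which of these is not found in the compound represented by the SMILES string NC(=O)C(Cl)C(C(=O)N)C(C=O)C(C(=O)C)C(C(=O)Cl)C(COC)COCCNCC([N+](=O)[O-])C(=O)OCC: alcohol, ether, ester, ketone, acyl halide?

ether: present (CH(CH2OCH3) — pendant –CH2OCH3: C–O–C linkage → ether).
ketone: present (CH(COCH3) — pendant –COCH3: carbonyl C bonded to two carbons → ketone).
acyl halide: present (CH(COCl) — pendant –C(=O)X: carbonyl C bonded to C and halogen → acyl halide).
ester: present (COOCH2CH3 — –C(=O)OCH2CH3: carbonyl C bonded to C and to –OEt → ester).
alcohol: no segment matches this pattern.

alcohol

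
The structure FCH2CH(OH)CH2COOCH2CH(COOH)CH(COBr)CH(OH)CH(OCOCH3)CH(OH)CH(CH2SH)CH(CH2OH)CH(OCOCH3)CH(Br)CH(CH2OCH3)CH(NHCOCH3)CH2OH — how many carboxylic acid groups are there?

halogen on an sp³ carbon → alkyl halide.
–OH on an sp³ carbon → alcohol (secondary).
–C(=O)–O–C with C on the carbonyl side → ester.
pendant –COOH: carbonyl C bonded to C and –OH → carboxylic acid.
pendant –C(=O)X: carbonyl C bonded to C and halogen → acyl halide.
–OH on an sp³ carbon → alcohol (secondary).
pendant –OC(=O)CH3: an acyloxy group → ester.
–OH on an sp³ carbon → alcohol (secondary).
pendant –CH2SH → thiol.
pendant –CH2OH on an sp³ backbone C → alcohol.
pendant –OC(=O)CH3: an acyloxy group → ester.
halogen on an sp³ carbon → alkyl halide.
pendant –CH2OCH3: C–O–C linkage → ether.
pendant –NHC(=O)CH3: N bonded to a carbonyl → amide (not amine).
–OH on an sp³ carbon → alcohol.
Carboxylic acid appears at: CH(COOH) → 1.

1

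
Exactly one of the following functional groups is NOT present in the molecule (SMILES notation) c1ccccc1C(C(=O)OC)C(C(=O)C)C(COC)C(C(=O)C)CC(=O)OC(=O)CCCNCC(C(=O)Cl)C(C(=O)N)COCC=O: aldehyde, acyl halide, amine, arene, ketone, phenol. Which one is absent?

acyl halide: present (CH(COCl) — pendant –C(=O)X: carbonyl C bonded to C and halogen → acyl halide).
amine: present (CH2NHCH2 — C–N–C with sp³ carbons and no adjacent C=O → amine (secondary)).
aldehyde: present (CHO — terminal –CHO: carbonyl C bonded to H and C → aldehyde).
ketone: present (CH(COCH3) — pendant –COCH3: carbonyl C bonded to two carbons → ketone).
arene: present (C6H5 — C6H5– phenyl ring → arene).
phenol: no segment matches this pattern.

phenol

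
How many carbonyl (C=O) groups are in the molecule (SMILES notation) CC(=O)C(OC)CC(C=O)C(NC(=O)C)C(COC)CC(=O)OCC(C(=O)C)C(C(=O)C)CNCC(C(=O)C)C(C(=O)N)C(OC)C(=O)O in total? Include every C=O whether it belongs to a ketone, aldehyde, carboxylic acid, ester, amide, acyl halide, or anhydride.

9

CO: ketone, 1 C=O (running total 1).
CH(CHO): aldehyde, 1 C=O (running total 2).
CH(NHCOCH3): amide, 1 C=O (running total 3).
CH2COOCH2: ester, 1 C=O (running total 4).
CH(COCH3): ketone, 1 C=O (running total 5).
CH(COCH3): ketone, 1 C=O (running total 6).
CH(COCH3): ketone, 1 C=O (running total 7).
CH(CONH2): amide, 1 C=O (running total 8).
COOH: carboxylic acid, 1 C=O (running total 9).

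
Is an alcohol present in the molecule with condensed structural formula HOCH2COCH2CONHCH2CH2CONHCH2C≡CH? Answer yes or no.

Reading the structure from left to right:
  HOCH2: HO– on an sp³ carbon → alcohol.
  CO: –C(=O)– with carbon on both sides → ketone.
  CH2CONHCH2: –C(=O)–N– linkage → amide (the N is not an amine).
  CH2CONHCH2: –C(=O)–N– linkage → amide (the N is not an amine).
  C≡CH: C≡C triple bond → alkyne.
The HOCH2 segment supplies the alcohol: HO– on an sp³ carbon → alcohol.

yes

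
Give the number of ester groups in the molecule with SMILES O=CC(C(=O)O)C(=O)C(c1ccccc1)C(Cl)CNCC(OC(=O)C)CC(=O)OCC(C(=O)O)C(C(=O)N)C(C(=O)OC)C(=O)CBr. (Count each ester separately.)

3

Reading the structure from left to right:
  OHC: terminal –CHO: carbonyl C bonded to H and C → aldehyde.
  CH(COOH): pendant –COOH: carbonyl C bonded to C and –OH → carboxylic acid.
  CO: –C(=O)– with carbon on both sides → ketone.
  CH(C6H5): pendant –C6H5: benzene ring → arene.
  CH(Cl): halogen on an sp³ carbon → alkyl halide.
  CH2NHCH2: C–N–C with sp³ carbons and no adjacent C=O → amine (secondary).
  CH(OCOCH3): pendant –OC(=O)CH3: an acyloxy group → ester.
  CH2COOCH2: –C(=O)–O–C with C on the carbonyl side → ester.
  CH(COOH): pendant –COOH: carbonyl C bonded to C and –OH → carboxylic acid.
  CH(CONH2): pendant –CONH2: carbonyl C bonded to C and N → amide.
  CH(COOCH3): pendant –COOCH3: carbonyl C bonded to C and –OCH3 → ester.
  CO: –C(=O)– with carbon on both sides → ketone.
  CH2Br: halogen on an sp³ carbon → alkyl halide.
Ester appears at: CH(OCOCH3), CH2COOCH2, CH(COOCH3) → 3.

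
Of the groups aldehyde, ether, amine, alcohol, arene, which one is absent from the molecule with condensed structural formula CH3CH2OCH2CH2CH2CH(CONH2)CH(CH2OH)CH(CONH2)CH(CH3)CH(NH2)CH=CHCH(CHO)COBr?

arene

alcohol: present (CH(CH2OH) — pendant –CH2OH on an sp³ backbone C → alcohol).
ether: present (CH2OCH2 — C–O–C with sp³ carbons on both sides and no adjacent C=O → ether).
aldehyde: present (CH(CHO) — pendant –CHO: carbonyl C bonded to C and H → aldehyde).
amine: present (CH(NH2) — –NH2 on an sp³ carbon with no adjacent C=O → amine).
arene: no segment matches this pattern.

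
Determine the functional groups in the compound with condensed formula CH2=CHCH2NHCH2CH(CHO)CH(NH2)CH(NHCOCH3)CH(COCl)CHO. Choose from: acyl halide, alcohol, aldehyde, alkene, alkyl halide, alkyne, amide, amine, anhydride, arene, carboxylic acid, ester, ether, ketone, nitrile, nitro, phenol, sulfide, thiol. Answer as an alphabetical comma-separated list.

Working along the chain:
  CH2=CH: C=C double bond → alkene.
  CH2NHCH2: C–N–C with sp³ carbons and no adjacent C=O → amine (secondary).
  CH(CHO): pendant –CHO: carbonyl C bonded to C and H → aldehyde.
  CH(NH2): –NH2 on an sp³ carbon with no adjacent C=O → amine.
  CH(NHCOCH3): pendant –NHC(=O)CH3: N bonded to a carbonyl → amide (not amine).
  CH(COCl): pendant –C(=O)X: carbonyl C bonded to C and halogen → acyl halide.
  CHO: terminal –CHO: carbonyl C bonded to H and C → aldehyde.

acyl halide, aldehyde, alkene, amide, amine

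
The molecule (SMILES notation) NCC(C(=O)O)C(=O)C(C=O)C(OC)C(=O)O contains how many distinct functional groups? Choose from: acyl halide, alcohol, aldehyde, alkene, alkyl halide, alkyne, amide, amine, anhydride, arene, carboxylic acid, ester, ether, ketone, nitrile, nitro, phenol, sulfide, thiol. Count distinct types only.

Taking each segment in turn:
  H2NCH2: –NH2 on an sp³ carbon with no adjacent C=O → amine.
  CH(COOH): pendant –COOH: carbonyl C bonded to C and –OH → carboxylic acid.
  CO: –C(=O)– with carbon on both sides → ketone.
  CH(CHO): pendant –CHO: carbonyl C bonded to C and H → aldehyde.
  CH(OCH3): pendant –OCH3: C–O–C with sp³ C, no adjacent C=O → ether.
  COOH: –COOH: carbonyl C bonded to –OH and C → carboxylic acid (the –OH is not a separate alcohol).
Distinct types present: aldehyde, amine, carboxylic acid, ether, ketone.

5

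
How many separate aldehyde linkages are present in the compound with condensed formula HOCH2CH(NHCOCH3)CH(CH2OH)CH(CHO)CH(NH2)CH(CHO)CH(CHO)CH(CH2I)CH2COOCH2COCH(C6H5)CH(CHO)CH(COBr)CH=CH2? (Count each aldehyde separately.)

4

HO– on an sp³ carbon → alcohol.
pendant –NHC(=O)CH3: N bonded to a carbonyl → amide (not amine).
pendant –CH2OH on an sp³ backbone C → alcohol.
pendant –CHO: carbonyl C bonded to C and H → aldehyde.
–NH2 on an sp³ carbon with no adjacent C=O → amine.
pendant –CHO: carbonyl C bonded to C and H → aldehyde.
pendant –CHO: carbonyl C bonded to C and H → aldehyde.
pendant –CH2X: halogen on sp³ carbon → alkyl halide.
–C(=O)–O–C with C on the carbonyl side → ester.
–C(=O)– with carbon on both sides → ketone.
pendant –C6H5: benzene ring → arene.
pendant –CHO: carbonyl C bonded to C and H → aldehyde.
pendant –C(=O)X: carbonyl C bonded to C and halogen → acyl halide.
C=C double bond → alkene.
Aldehyde appears at: CH(CHO), CH(CHO), CH(CHO), CH(CHO) → 4.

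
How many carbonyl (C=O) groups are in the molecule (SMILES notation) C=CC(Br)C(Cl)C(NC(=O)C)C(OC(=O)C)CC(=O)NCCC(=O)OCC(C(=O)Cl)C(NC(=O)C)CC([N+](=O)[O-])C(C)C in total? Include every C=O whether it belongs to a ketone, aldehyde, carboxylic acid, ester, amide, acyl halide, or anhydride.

CH(NHCOCH3): amide, 1 C=O (running total 1).
CH(OCOCH3): ester, 1 C=O (running total 2).
CH2CONHCH2: amide, 1 C=O (running total 3).
CH2COOCH2: ester, 1 C=O (running total 4).
CH(COCl): acyl halide, 1 C=O (running total 5).
CH(NHCOCH3): amide, 1 C=O (running total 6).

6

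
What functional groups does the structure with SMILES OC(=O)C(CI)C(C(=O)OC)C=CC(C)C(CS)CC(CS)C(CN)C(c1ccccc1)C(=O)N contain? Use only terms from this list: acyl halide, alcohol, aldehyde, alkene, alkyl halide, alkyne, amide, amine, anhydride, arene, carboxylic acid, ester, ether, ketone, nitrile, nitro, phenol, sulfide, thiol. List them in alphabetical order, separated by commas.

Taking each segment in turn:
  HOOC: –COOH: carbonyl C bonded to –OH and C → carboxylic acid (the –OH is not a separate alcohol).
  CH(CH2I): pendant –CH2X: halogen on sp³ carbon → alkyl halide.
  CH(COOCH3): pendant –COOCH3: carbonyl C bonded to C and –OCH3 → ester.
  CH=CH: C=C double bond → alkene.
  CH(CH2SH): pendant –CH2SH → thiol.
  CH(CH2SH): pendant –CH2SH → thiol.
  CH(CH2NH2): pendant –CH2NH2: N on sp³ C, no adjacent C=O → amine.
  CH(C6H5): pendant –C6H5: benzene ring → arene.
  CONH2: –C(=O)NH2: carbonyl C bonded to C and to N → amide (the N is not a separate amine).

alkene, alkyl halide, amide, amine, arene, carboxylic acid, ester, thiol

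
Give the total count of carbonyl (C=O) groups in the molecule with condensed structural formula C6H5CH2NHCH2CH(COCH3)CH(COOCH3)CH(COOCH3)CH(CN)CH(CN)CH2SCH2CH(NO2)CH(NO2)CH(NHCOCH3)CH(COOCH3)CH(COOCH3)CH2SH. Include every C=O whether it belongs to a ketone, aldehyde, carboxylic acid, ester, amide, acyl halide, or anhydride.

CH(COCH3): ketone, 1 C=O (running total 1).
CH(COOCH3): ester, 1 C=O (running total 2).
CH(COOCH3): ester, 1 C=O (running total 3).
CH(NHCOCH3): amide, 1 C=O (running total 4).
CH(COOCH3): ester, 1 C=O (running total 5).
CH(COOCH3): ester, 1 C=O (running total 6).

6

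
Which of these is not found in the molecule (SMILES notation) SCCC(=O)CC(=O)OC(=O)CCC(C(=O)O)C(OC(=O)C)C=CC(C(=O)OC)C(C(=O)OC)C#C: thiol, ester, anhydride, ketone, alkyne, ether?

ether

ester: present (CH(OCOCH3) — pendant –OC(=O)CH3: an acyloxy group → ester).
thiol: present (HSCH2 — –SH on an sp³ carbon → thiol).
ketone: present (CO — –C(=O)– with carbon on both sides → ketone).
alkyne: present (C≡CH — C≡C triple bond → alkyne).
anhydride: present (CH2CO-O-COCH2 — two acyl groups sharing one oxygen, –C(=O)–O–C(=O)– → anhydride).
ether: absent. In each of CH(OCOCH3) and CH(COOCH3), the C–O–C oxygen is adjacent to a C=O, so it belongs to an ester, not an ether.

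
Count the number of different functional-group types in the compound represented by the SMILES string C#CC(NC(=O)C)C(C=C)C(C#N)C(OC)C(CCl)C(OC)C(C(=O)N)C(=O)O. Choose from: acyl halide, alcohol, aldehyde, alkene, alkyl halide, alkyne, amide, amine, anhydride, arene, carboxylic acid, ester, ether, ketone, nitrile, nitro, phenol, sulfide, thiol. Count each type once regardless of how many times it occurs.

Taking each segment in turn:
  HC≡C: C≡C triple bond → alkyne.
  CH(NHCOCH3): pendant –NHC(=O)CH3: N bonded to a carbonyl → amide (not amine).
  CH(CH=CH2): pendant –CH=CH2: C=C double bond → alkene.
  CH(CN): pendant –C≡N: nitrile.
  CH(OCH3): pendant –OCH3: C–O–C with sp³ C, no adjacent C=O → ether.
  CH(CH2Cl): pendant –CH2X: halogen on sp³ carbon → alkyl halide.
  CH(OCH3): pendant –OCH3: C–O–C with sp³ C, no adjacent C=O → ether.
  CH(CONH2): pendant –CONH2: carbonyl C bonded to C and N → amide.
  COOH: –COOH: carbonyl C bonded to –OH and C → carboxylic acid (the –OH is not a separate alcohol).
Distinct types present: alkene, alkyl halide, alkyne, amide, carboxylic acid, ether, nitrile.

7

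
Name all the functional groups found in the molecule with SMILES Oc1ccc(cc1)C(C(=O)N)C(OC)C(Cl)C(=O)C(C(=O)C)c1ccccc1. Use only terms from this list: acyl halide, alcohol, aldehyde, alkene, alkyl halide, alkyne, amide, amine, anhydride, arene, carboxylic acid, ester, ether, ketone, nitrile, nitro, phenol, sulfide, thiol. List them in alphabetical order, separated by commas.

alkyl halide, amide, arene, ether, ketone, phenol

Reading the structure from left to right:
  HOC6H4: –OH attached directly to an aromatic ring → phenol (not alcohol); the ring itself is an arene.
  CH(CONH2): pendant –CONH2: carbonyl C bonded to C and N → amide.
  CH(OCH3): pendant –OCH3: C–O–C with sp³ C, no adjacent C=O → ether.
  CH(Cl): halogen on an sp³ carbon → alkyl halide.
  CO: –C(=O)– with carbon on both sides → ketone.
  CH(COCH3): pendant –COCH3: carbonyl C bonded to two carbons → ketone.
  C6H5: –C6H5 phenyl ring → arene.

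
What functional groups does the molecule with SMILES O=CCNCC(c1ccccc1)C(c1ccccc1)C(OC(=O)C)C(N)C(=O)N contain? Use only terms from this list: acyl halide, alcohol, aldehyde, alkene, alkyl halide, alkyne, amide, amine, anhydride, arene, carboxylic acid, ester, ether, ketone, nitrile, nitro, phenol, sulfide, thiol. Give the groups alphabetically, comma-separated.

Working along the chain:
  OHC: terminal –CHO: carbonyl C bonded to H and C → aldehyde.
  CH2NHCH2: C–N–C with sp³ carbons and no adjacent C=O → amine (secondary).
  CH(C6H5): pendant –C6H5: benzene ring → arene.
  CH(C6H5): pendant –C6H5: benzene ring → arene.
  CH(OCOCH3): pendant –OC(=O)CH3: an acyloxy group → ester.
  CH(NH2): –NH2 on an sp³ carbon with no adjacent C=O → amine.
  CONH2: –C(=O)NH2: carbonyl C bonded to C and to N → amide (the N is not a separate amine).

aldehyde, amide, amine, arene, ester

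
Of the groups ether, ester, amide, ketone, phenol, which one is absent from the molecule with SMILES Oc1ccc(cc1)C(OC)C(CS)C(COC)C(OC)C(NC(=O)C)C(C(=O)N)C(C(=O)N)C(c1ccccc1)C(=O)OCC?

amide: present (CH(NHCOCH3) — pendant –NHC(=O)CH3: N bonded to a carbonyl → amide (not amine)).
phenol: present (HOC6H4 — –OH attached directly to an aromatic ring → phenol (not alcohol); the ring itself is an arene).
ester: present (COOCH2CH3 — –C(=O)OCH2CH3: carbonyl C bonded to C and to –OEt → ester).
ether: present (CH(OCH3) — pendant –OCH3: C–O–C with sp³ C, no adjacent C=O → ether).
ketone: absent. In COOCH2CH3, the C=O is bonded to an –O–C group, which defines an ester, not a ketone. In each of CH(NHCOCH3) and CH(CONH2), the C=O is bonded to nitrogen, which defines an amide, not a ketone.

ketone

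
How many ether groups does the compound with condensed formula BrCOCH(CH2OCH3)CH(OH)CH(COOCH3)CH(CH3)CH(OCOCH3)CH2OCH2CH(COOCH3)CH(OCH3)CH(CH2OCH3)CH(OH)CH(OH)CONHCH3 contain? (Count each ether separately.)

–C(=O)Br: carbonyl C bonded to C and to a halogen → acyl halide (not alkyl halide).
pendant –CH2OCH3: C–O–C linkage → ether.
–OH on an sp³ carbon → alcohol (secondary).
pendant –COOCH3: carbonyl C bonded to C and –OCH3 → ester.
pendant –OC(=O)CH3: an acyloxy group → ester.
C–O–C with sp³ carbons on both sides and no adjacent C=O → ether.
pendant –COOCH3: carbonyl C bonded to C and –OCH3 → ester.
pendant –OCH3: C–O–C with sp³ C, no adjacent C=O → ether.
pendant –CH2OCH3: C–O–C linkage → ether.
–OH on an sp³ carbon → alcohol (secondary).
–OH on an sp³ carbon → alcohol (secondary).
–C(=O)NHCH3: carbonyl C bonded to C and to N → amide (the N is not an amine).
Ether appears at: CH(CH2OCH3), CH2OCH2, CH(OCH3), CH(CH2OCH3) → 4.

4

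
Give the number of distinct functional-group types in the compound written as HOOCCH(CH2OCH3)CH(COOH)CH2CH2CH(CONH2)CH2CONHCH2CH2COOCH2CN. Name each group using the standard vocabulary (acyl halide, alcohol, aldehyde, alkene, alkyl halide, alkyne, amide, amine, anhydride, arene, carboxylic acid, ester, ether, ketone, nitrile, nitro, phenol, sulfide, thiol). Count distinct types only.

Reading the structure from left to right:
  HOOC: –COOH: carbonyl C bonded to –OH and C → carboxylic acid (the –OH is not a separate alcohol).
  CH(CH2OCH3): pendant –CH2OCH3: C–O–C linkage → ether.
  CH(COOH): pendant –COOH: carbonyl C bonded to C and –OH → carboxylic acid.
  CH(CONH2): pendant –CONH2: carbonyl C bonded to C and N → amide.
  CH2CONHCH2: –C(=O)–N– linkage → amide (the N is not an amine).
  CH2COOCH2: –C(=O)–O–C with C on the carbonyl side → ester.
  CN: –C≡N: carbon triple-bonded to nitrogen → nitrile.
Distinct types present: amide, carboxylic acid, ester, ether, nitrile.

5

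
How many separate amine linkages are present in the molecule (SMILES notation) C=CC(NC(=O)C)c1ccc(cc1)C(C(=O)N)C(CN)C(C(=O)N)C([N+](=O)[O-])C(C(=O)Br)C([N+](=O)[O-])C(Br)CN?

2

C=C double bond → alkene.
pendant –NHC(=O)CH3: N bonded to a carbonyl → amide (not amine).
para-disubstituted benzene ring → arene.
pendant –CONH2: carbonyl C bonded to C and N → amide.
pendant –CH2NH2: N on sp³ C, no adjacent C=O → amine.
pendant –CONH2: carbonyl C bonded to C and N → amide.
–NO2 on an sp³ carbon → nitro (the N=O is not a carbonyl).
pendant –C(=O)X: carbonyl C bonded to C and halogen → acyl halide.
–NO2 on an sp³ carbon → nitro (the N=O is not a carbonyl).
halogen on an sp³ carbon → alkyl halide.
–NH2 on an sp³ carbon with no adjacent C=O → amine.
Amine appears at: CH(CH2NH2), CH2NH2 → 2.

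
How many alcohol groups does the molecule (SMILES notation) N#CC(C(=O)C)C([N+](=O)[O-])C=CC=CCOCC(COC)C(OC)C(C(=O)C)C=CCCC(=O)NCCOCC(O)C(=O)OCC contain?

1

N≡C–: carbon triple-bonded to nitrogen → nitrile.
pendant –COCH3: carbonyl C bonded to two carbons → ketone.
–NO2 on an sp³ carbon → nitro (the N=O is not a carbonyl).
C=C double bond → alkene.
C=C double bond → alkene.
C–O–C with sp³ carbons on both sides and no adjacent C=O → ether.
pendant –CH2OCH3: C–O–C linkage → ether.
pendant –OCH3: C–O–C with sp³ C, no adjacent C=O → ether.
pendant –COCH3: carbonyl C bonded to two carbons → ketone.
C=C double bond → alkene.
–C(=O)–N– linkage → amide (the N is not an amine).
C–O–C with sp³ carbons on both sides and no adjacent C=O → ether.
–OH on an sp³ carbon → alcohol (secondary).
–C(=O)OCH2CH3: carbonyl C bonded to C and to –OEt → ester.
Alcohol appears at: CH(OH) → 1.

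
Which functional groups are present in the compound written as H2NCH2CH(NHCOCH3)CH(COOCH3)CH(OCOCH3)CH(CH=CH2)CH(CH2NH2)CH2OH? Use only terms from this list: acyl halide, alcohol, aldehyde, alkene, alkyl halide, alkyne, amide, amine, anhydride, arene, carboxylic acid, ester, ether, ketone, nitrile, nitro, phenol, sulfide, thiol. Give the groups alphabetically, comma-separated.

alcohol, alkene, amide, amine, ester

Taking each segment in turn:
  H2NCH2: –NH2 on an sp³ carbon with no adjacent C=O → amine.
  CH(NHCOCH3): pendant –NHC(=O)CH3: N bonded to a carbonyl → amide (not amine).
  CH(COOCH3): pendant –COOCH3: carbonyl C bonded to C and –OCH3 → ester.
  CH(OCOCH3): pendant –OC(=O)CH3: an acyloxy group → ester.
  CH(CH=CH2): pendant –CH=CH2: C=C double bond → alkene.
  CH(CH2NH2): pendant –CH2NH2: N on sp³ C, no adjacent C=O → amine.
  CH2OH: –OH on an sp³ carbon → alcohol.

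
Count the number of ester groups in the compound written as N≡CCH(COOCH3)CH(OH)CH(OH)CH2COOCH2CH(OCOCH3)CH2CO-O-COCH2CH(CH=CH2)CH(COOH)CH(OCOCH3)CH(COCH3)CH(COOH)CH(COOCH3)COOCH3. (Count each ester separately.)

Taking each segment in turn:
  N≡C: N≡C–: carbon triple-bonded to nitrogen → nitrile.
  CH(COOCH3): pendant –COOCH3: carbonyl C bonded to C and –OCH3 → ester.
  CH(OH): –OH on an sp³ carbon → alcohol (secondary).
  CH(OH): –OH on an sp³ carbon → alcohol (secondary).
  CH2COOCH2: –C(=O)–O–C with C on the carbonyl side → ester.
  CH(OCOCH3): pendant –OC(=O)CH3: an acyloxy group → ester.
  CH2CO-O-COCH2: two acyl groups sharing one oxygen, –C(=O)–O–C(=O)– → anhydride.
  CH(CH=CH2): pendant –CH=CH2: C=C double bond → alkene.
  CH(COOH): pendant –COOH: carbonyl C bonded to C and –OH → carboxylic acid.
  CH(OCOCH3): pendant –OC(=O)CH3: an acyloxy group → ester.
  CH(COCH3): pendant –COCH3: carbonyl C bonded to two carbons → ketone.
  CH(COOH): pendant –COOH: carbonyl C bonded to C and –OH → carboxylic acid.
  CH(COOCH3): pendant –COOCH3: carbonyl C bonded to C and –OCH3 → ester.
  COOCH3: –C(=O)OCH3: carbonyl C bonded to C and to –OCH3 → ester (not ketone + ether).
Ester appears at: CH(COOCH3), CH2COOCH2, CH(OCOCH3), CH(OCOCH3), CH(COOCH3), COOCH3 → 6.

6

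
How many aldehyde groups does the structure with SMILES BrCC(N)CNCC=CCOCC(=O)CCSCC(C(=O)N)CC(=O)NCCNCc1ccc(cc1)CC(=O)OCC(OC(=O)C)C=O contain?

halogen on an sp³ carbon → alkyl halide.
–NH2 on an sp³ carbon with no adjacent C=O → amine.
C–N–C with sp³ carbons and no adjacent C=O → amine (secondary).
C=C double bond → alkene.
C–O–C with sp³ carbons on both sides and no adjacent C=O → ether.
–C(=O)– with carbon on both sides → ketone.
C–S–C linkage → sulfide (thioether).
pendant –CONH2: carbonyl C bonded to C and N → amide.
–C(=O)–N– linkage → amide (the N is not an amine).
C–N–C with sp³ carbons and no adjacent C=O → amine (secondary).
para-disubstituted benzene ring → arene.
–C(=O)–O–C with C on the carbonyl side → ester.
pendant –OC(=O)CH3: an acyloxy group → ester.
terminal –CHO: carbonyl C bonded to H and C → aldehyde.
Aldehyde appears at: CHO → 1.

1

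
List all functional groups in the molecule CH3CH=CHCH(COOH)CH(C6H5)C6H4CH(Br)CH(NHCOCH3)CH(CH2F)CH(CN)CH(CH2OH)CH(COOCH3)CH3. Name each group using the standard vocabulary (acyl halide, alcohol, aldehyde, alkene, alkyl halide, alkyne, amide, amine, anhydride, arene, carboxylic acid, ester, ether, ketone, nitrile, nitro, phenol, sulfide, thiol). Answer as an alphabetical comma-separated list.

Reading the structure from left to right:
  CH=CH: C=C double bond → alkene.
  CH(COOH): pendant –COOH: carbonyl C bonded to C and –OH → carboxylic acid.
  CH(C6H5): pendant –C6H5: benzene ring → arene.
  C6H4: para-disubstituted benzene ring → arene.
  CH(Br): halogen on an sp³ carbon → alkyl halide.
  CH(NHCOCH3): pendant –NHC(=O)CH3: N bonded to a carbonyl → amide (not amine).
  CH(CH2F): pendant –CH2X: halogen on sp³ carbon → alkyl halide.
  CH(CN): pendant –C≡N: nitrile.
  CH(CH2OH): pendant –CH2OH on an sp³ backbone C → alcohol.
  CH(COOCH3): pendant –COOCH3: carbonyl C bonded to C and –OCH3 → ester.

alcohol, alkene, alkyl halide, amide, arene, carboxylic acid, ester, nitrile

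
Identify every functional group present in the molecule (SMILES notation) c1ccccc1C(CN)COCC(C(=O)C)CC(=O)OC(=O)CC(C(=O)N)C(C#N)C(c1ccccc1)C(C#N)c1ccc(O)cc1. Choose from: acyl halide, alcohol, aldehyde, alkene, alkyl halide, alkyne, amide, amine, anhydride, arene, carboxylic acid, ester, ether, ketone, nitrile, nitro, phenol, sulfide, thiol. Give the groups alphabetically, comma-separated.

amide, amine, anhydride, arene, ether, ketone, nitrile, phenol

Reading the structure from left to right:
  C6H5: C6H5– phenyl ring → arene.
  CH(CH2NH2): pendant –CH2NH2: N on sp³ C, no adjacent C=O → amine.
  CH2OCH2: C–O–C with sp³ carbons on both sides and no adjacent C=O → ether.
  CH(COCH3): pendant –COCH3: carbonyl C bonded to two carbons → ketone.
  CH2CO-O-COCH2: two acyl groups sharing one oxygen, –C(=O)–O–C(=O)– → anhydride.
  CH(CONH2): pendant –CONH2: carbonyl C bonded to C and N → amide.
  CH(CN): pendant –C≡N: nitrile.
  CH(C6H5): pendant –C6H5: benzene ring → arene.
  CH(CN): pendant –C≡N: nitrile.
  C6H4OH: –OH attached directly to an aromatic ring → phenol (not alcohol); the ring itself is an arene.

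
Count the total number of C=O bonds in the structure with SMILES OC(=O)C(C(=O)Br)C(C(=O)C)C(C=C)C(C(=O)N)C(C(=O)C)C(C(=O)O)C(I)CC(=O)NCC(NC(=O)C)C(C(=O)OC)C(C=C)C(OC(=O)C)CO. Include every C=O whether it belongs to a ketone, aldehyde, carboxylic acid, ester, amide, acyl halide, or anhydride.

10

HOOC: carboxylic acid, 1 C=O (running total 1).
CH(COBr): acyl halide, 1 C=O (running total 2).
CH(COCH3): ketone, 1 C=O (running total 3).
CH(CONH2): amide, 1 C=O (running total 4).
CH(COCH3): ketone, 1 C=O (running total 5).
CH(COOH): carboxylic acid, 1 C=O (running total 6).
CH2CONHCH2: amide, 1 C=O (running total 7).
CH(NHCOCH3): amide, 1 C=O (running total 8).
CH(COOCH3): ester, 1 C=O (running total 9).
CH(OCOCH3): ester, 1 C=O (running total 10).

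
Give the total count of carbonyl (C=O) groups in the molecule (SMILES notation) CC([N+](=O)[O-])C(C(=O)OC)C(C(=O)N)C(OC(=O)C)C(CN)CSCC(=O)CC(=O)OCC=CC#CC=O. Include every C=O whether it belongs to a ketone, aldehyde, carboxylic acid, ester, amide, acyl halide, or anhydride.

6

CH(COOCH3): ester, 1 C=O (running total 1).
CH(CONH2): amide, 1 C=O (running total 2).
CH(OCOCH3): ester, 1 C=O (running total 3).
CO: ketone, 1 C=O (running total 4).
CH2COOCH2: ester, 1 C=O (running total 5).
CHO: aldehyde, 1 C=O (running total 6).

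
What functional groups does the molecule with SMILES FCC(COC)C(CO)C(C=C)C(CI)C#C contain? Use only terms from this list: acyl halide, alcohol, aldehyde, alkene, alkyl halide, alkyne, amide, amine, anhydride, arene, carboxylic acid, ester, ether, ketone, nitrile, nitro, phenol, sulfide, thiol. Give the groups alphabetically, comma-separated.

Working along the chain:
  FCH2: halogen on an sp³ carbon → alkyl halide.
  CH(CH2OCH3): pendant –CH2OCH3: C–O–C linkage → ether.
  CH(CH2OH): pendant –CH2OH on an sp³ backbone C → alcohol.
  CH(CH=CH2): pendant –CH=CH2: C=C double bond → alkene.
  CH(CH2I): pendant –CH2X: halogen on sp³ carbon → alkyl halide.
  C≡CH: C≡C triple bond → alkyne.

alcohol, alkene, alkyl halide, alkyne, ether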